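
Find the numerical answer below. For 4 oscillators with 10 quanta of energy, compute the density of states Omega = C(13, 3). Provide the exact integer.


Step 1: Use binomial coefficient C(13, 3)
Step 2: Numerator = 13! / 10!
Step 3: Denominator = 3!
Step 4: Omega = 286

286


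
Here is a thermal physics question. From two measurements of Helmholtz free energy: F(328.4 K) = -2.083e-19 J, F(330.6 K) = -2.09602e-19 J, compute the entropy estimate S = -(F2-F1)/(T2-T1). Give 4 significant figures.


Step 1: dF = F2 - F1 = -2.09602e-19 - (-2.083e-19) = -1.302e-21 J
Step 2: dT = T2 - T1 = 330.6 - 328.4 = 2.2 K
Step 3: S = -dF/dT = -(-1.302e-21)/2.2 = 5.918e-22 J/K

5.918e-22


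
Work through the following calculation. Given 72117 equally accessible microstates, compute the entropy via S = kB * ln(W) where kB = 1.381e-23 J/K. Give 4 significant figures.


Step 1: ln(W) = ln(72117) = 11.19
Step 2: S = kB * ln(W) = 1.381e-23 * 11.19
Step 3: S = 1.545e-22 J/K

1.545e-22


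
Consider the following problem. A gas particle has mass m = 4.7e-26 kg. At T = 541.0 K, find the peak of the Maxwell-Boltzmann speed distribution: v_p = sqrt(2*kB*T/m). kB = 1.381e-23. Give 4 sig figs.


Step 1: Numerator = 2*kB*T = 2*1.381e-23*541.0 = 1.494e-20
Step 2: Ratio = 1.494e-20 / 4.7e-26 = 3.179e+05
Step 3: v_p = sqrt(3.179e+05) = 563.8 m/s

563.8


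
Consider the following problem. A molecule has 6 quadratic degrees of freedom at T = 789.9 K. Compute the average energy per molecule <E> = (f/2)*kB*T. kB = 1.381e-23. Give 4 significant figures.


Step 1: f/2 = 6/2 = 3
Step 2: kB*T = 1.381e-23 * 789.9 = 1.091e-20
Step 3: <E> = 3 * 1.091e-20 = 3.273e-20 J

3.273e-20


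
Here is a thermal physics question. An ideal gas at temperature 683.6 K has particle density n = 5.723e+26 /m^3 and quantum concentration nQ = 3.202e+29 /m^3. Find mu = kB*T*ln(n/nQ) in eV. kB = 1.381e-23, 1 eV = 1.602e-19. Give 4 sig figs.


Step 1: n/nQ = 5.723e+26/3.202e+29 = 0.001787
Step 2: ln(n/nQ) = -6.327
Step 3: mu = kB*T*ln(n/nQ) = 9.441e-21*-6.327 = -5.973e-20 J
Step 4: Convert to eV: -5.973e-20/1.602e-19 = -0.3728 eV

-0.3728


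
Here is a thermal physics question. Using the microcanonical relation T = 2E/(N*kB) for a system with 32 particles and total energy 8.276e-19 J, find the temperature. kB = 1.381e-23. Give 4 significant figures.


Step 1: Numerator = 2*E = 2*8.276e-19 = 1.655e-18 J
Step 2: Denominator = N*kB = 32*1.381e-23 = 4.419e-22
Step 3: T = 1.655e-18 / 4.419e-22 = 3745 K

3745


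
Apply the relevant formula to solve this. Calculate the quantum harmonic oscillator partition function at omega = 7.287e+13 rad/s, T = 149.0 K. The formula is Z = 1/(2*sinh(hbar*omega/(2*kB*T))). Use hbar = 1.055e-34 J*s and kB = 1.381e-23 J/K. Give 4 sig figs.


Step 1: Compute x = hbar*omega/(kB*T) = 1.055e-34*7.287e+13/(1.381e-23*149.0) = 3.736
Step 2: x/2 = 1.868
Step 3: sinh(x/2) = 3.161
Step 4: Z = 1/(2*3.161) = 0.1582

0.1582


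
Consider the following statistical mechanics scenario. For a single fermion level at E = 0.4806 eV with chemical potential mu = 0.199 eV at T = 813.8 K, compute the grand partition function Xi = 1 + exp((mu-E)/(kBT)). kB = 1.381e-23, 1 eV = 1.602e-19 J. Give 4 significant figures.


Step 1: (mu - E) = 0.199 - 0.4806 = -0.2816 eV
Step 2: x = (mu-E)*eV/(kB*T) = -0.2816*1.602e-19/(1.381e-23*813.8) = -4.014
Step 3: exp(x) = 0.01806
Step 4: Xi = 1 + 0.01806 = 1.018

1.018


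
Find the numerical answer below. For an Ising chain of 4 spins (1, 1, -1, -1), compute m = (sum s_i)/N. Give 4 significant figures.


Step 1: Count up spins (+1): 2, down spins (-1): 2
Step 2: Total magnetization M = 2 - 2 = 0
Step 3: m = M/N = 0/4 = 0

0


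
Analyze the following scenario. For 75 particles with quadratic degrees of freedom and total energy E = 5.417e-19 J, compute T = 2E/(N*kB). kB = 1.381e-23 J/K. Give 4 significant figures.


Step 1: Numerator = 2*E = 2*5.417e-19 = 1.083e-18 J
Step 2: Denominator = N*kB = 75*1.381e-23 = 1.036e-21
Step 3: T = 1.083e-18 / 1.036e-21 = 1046 K

1046


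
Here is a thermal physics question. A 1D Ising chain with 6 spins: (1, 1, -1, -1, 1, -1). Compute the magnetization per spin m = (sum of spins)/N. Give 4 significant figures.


Step 1: Count up spins (+1): 3, down spins (-1): 3
Step 2: Total magnetization M = 3 - 3 = 0
Step 3: m = M/N = 0/6 = 0

0


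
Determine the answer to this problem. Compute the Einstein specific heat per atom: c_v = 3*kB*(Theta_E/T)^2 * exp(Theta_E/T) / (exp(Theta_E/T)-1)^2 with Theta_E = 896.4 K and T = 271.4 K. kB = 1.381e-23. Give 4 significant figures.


Step 1: x = Theta_E/T = 896.4/271.4 = 3.303
Step 2: x^2 = 10.91
Step 3: exp(x) = 27.19
Step 4: c_v = 3*1.381e-23*10.91*27.19/(27.19-1)^2 = 1.792e-23

1.792e-23


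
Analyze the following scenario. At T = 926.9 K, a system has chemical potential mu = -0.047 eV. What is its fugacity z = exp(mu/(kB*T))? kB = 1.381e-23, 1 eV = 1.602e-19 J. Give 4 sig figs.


Step 1: Convert mu to Joules: -0.047*1.602e-19 = -7.529e-21 J
Step 2: kB*T = 1.381e-23*926.9 = 1.28e-20 J
Step 3: mu/(kB*T) = -0.5882
Step 4: z = exp(-0.5882) = 0.5553

0.5553


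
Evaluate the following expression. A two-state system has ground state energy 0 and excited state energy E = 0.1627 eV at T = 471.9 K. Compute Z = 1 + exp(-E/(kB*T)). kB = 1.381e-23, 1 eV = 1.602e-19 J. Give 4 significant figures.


Step 1: Compute beta*E = E*eV/(kB*T) = 0.1627*1.602e-19/(1.381e-23*471.9) = 4
Step 2: exp(-beta*E) = exp(-4) = 0.01832
Step 3: Z = 1 + 0.01832 = 1.018

1.018


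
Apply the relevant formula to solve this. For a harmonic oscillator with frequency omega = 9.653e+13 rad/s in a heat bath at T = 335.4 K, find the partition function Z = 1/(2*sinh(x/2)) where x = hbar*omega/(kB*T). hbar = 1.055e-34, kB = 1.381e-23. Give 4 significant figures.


Step 1: Compute x = hbar*omega/(kB*T) = 1.055e-34*9.653e+13/(1.381e-23*335.4) = 2.199
Step 2: x/2 = 1.099
Step 3: sinh(x/2) = 1.335
Step 4: Z = 1/(2*1.335) = 0.3747

0.3747


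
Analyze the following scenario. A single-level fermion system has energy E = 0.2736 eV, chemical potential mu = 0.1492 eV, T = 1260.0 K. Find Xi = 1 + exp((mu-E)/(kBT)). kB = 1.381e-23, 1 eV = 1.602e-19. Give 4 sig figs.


Step 1: (mu - E) = 0.1492 - 0.2736 = -0.1244 eV
Step 2: x = (mu-E)*eV/(kB*T) = -0.1244*1.602e-19/(1.381e-23*1260.0) = -1.145
Step 3: exp(x) = 0.3181
Step 4: Xi = 1 + 0.3181 = 1.318

1.318


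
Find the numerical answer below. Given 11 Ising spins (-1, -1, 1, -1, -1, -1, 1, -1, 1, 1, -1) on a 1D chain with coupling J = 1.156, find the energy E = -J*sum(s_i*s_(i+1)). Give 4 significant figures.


Step 1: Nearest-neighbor products: 1, -1, -1, 1, 1, -1, -1, -1, 1, -1
Step 2: Sum of products = -2
Step 3: E = -1.156 * -2 = 2.312

2.312


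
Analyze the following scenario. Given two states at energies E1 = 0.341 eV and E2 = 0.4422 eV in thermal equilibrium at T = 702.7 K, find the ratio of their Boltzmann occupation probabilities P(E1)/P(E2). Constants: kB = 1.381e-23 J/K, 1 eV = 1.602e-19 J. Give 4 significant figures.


Step 1: Compute energy difference dE = E1 - E2 = 0.341 - 0.4422 = -0.1012 eV
Step 2: Convert to Joules: dE_J = -0.1012 * 1.602e-19 = -1.621e-20 J
Step 3: Compute exponent = -dE_J / (kB * T) = -(-1.621e-20) / (1.381e-23 * 702.7) = 1.671
Step 4: P(E1)/P(E2) = exp(1.671) = 5.315

5.315


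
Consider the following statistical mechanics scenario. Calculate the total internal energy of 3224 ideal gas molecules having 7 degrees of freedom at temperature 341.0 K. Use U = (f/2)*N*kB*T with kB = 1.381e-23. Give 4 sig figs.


Step 1: f/2 = 7/2 = 3.5
Step 2: N*kB*T = 3224*1.381e-23*341.0 = 1.518e-17
Step 3: U = 3.5 * 1.518e-17 = 5.314e-17 J

5.314e-17


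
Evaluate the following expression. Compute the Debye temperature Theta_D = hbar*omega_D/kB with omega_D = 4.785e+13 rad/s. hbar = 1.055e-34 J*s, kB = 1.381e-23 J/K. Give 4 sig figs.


Step 1: hbar*omega_D = 1.055e-34 * 4.785e+13 = 5.048e-21 J
Step 2: Theta_D = 5.048e-21 / 1.381e-23
Step 3: Theta_D = 365.5 K

365.5


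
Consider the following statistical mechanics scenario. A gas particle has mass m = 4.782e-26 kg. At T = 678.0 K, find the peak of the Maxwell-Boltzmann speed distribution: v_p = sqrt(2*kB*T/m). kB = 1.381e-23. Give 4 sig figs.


Step 1: Numerator = 2*kB*T = 2*1.381e-23*678.0 = 1.873e-20
Step 2: Ratio = 1.873e-20 / 4.782e-26 = 3.916e+05
Step 3: v_p = sqrt(3.916e+05) = 625.8 m/s

625.8


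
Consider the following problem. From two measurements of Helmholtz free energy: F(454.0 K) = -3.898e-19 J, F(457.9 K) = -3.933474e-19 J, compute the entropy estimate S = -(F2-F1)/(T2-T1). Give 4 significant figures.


Step 1: dF = F2 - F1 = -3.933474e-19 - (-3.898e-19) = -3.5474e-21 J
Step 2: dT = T2 - T1 = 457.9 - 454.0 = 3.9 K
Step 3: S = -dF/dT = -(-3.5474e-21)/3.9 = 9.096e-22 J/K

9.096e-22


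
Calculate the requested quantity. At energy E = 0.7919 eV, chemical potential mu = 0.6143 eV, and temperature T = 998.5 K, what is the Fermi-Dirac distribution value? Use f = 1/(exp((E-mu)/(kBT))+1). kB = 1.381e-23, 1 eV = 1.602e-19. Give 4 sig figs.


Step 1: (E - mu) = 0.7919 - 0.6143 = 0.1776 eV
Step 2: Convert: (E-mu)*eV = 2.845e-20 J
Step 3: x = (E-mu)*eV/(kB*T) = 2.063
Step 4: f = 1/(exp(2.063)+1) = 0.1127

0.1127


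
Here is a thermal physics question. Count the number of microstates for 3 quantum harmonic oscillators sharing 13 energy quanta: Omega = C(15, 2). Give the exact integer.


Step 1: Use binomial coefficient C(15, 2)
Step 2: Numerator = 15! / 13!
Step 3: Denominator = 2!
Step 4: Omega = 105

105


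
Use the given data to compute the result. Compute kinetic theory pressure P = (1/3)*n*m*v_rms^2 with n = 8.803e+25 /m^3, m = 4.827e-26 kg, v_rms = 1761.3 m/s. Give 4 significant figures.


Step 1: v_rms^2 = 1761.3^2 = 3.102e+06
Step 2: n*m = 8.803e+25*4.827e-26 = 4.249
Step 3: P = (1/3)*4.249*3.102e+06 = 4.394e+06 Pa

4.394e+06


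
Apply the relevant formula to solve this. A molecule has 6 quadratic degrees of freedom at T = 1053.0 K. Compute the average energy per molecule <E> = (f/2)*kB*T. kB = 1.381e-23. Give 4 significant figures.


Step 1: f/2 = 6/2 = 3
Step 2: kB*T = 1.381e-23 * 1053.0 = 1.454e-20
Step 3: <E> = 3 * 1.454e-20 = 4.363e-20 J

4.363e-20


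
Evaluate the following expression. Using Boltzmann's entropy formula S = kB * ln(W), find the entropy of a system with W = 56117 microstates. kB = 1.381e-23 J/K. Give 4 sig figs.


Step 1: ln(W) = ln(56117) = 10.94
Step 2: S = kB * ln(W) = 1.381e-23 * 10.94
Step 3: S = 1.51e-22 J/K

1.51e-22


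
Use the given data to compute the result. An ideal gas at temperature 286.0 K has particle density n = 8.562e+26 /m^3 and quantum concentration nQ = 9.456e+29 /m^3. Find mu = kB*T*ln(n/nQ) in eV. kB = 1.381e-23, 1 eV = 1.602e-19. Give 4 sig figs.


Step 1: n/nQ = 8.562e+26/9.456e+29 = 0.0009055
Step 2: ln(n/nQ) = -7.007
Step 3: mu = kB*T*ln(n/nQ) = 3.95e-21*-7.007 = -2.768e-20 J
Step 4: Convert to eV: -2.768e-20/1.602e-19 = -0.1728 eV

-0.1728


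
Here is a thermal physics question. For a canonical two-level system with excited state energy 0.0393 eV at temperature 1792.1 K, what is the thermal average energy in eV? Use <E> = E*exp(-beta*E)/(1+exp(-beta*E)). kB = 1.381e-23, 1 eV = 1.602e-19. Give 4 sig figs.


Step 1: beta*E = 0.0393*1.602e-19/(1.381e-23*1792.1) = 0.2544
Step 2: exp(-beta*E) = 0.7754
Step 3: <E> = 0.0393*0.7754/(1+0.7754) = 0.01716 eV

0.01716


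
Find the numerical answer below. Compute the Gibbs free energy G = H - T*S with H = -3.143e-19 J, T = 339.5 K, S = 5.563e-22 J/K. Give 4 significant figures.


Step 1: T*S = 339.5 * 5.563e-22 = 1.889e-19 J
Step 2: G = H - T*S = -3.143e-19 - 1.889e-19
Step 3: G = -5.032e-19 J

-5.032e-19


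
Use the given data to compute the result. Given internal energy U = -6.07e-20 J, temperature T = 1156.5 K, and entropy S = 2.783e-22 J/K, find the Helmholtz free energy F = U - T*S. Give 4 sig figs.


Step 1: T*S = 1156.5 * 2.783e-22 = 3.219e-19 J
Step 2: F = U - T*S = -6.07e-20 - 3.219e-19
Step 3: F = -3.826e-19 J

-3.826e-19


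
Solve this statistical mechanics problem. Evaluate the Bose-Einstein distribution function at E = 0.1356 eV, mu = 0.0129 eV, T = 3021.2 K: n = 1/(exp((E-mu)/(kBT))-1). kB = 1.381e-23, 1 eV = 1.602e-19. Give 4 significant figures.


Step 1: (E - mu) = 0.1227 eV
Step 2: x = (E-mu)*eV/(kB*T) = 0.1227*1.602e-19/(1.381e-23*3021.2) = 0.4711
Step 3: exp(x) = 1.602
Step 4: n = 1/(exp(x)-1) = 1.662

1.662


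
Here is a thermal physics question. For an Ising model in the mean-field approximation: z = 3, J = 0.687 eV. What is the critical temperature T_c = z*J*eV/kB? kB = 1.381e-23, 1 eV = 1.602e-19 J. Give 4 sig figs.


Step 1: z*J = 3*0.687 = 2.061 eV
Step 2: Convert to Joules: 2.061*1.602e-19 = 3.302e-19 J
Step 3: T_c = 3.302e-19 / 1.381e-23 = 2.391e+04 K

2.391e+04


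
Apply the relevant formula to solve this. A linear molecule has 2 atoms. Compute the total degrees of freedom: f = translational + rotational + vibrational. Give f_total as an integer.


Step 1: Translational DOF = 3
Step 2: Rotational DOF (linear) = 2
Step 3: Vibrational DOF = 3*2 - 5 = 1
Step 4: Total = 3 + 2 + 1 = 6

6


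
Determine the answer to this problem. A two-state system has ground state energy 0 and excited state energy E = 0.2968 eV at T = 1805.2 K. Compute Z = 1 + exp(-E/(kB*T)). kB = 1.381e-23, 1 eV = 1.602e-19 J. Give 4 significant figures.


Step 1: Compute beta*E = E*eV/(kB*T) = 0.2968*1.602e-19/(1.381e-23*1805.2) = 1.907
Step 2: exp(-beta*E) = exp(-1.907) = 0.1485
Step 3: Z = 1 + 0.1485 = 1.148

1.148


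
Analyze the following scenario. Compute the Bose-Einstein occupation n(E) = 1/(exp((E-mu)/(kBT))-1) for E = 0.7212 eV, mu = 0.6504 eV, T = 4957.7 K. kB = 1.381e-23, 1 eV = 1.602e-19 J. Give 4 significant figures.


Step 1: (E - mu) = 0.0708 eV
Step 2: x = (E-mu)*eV/(kB*T) = 0.0708*1.602e-19/(1.381e-23*4957.7) = 0.1657
Step 3: exp(x) = 1.18
Step 4: n = 1/(exp(x)-1) = 5.55

5.55


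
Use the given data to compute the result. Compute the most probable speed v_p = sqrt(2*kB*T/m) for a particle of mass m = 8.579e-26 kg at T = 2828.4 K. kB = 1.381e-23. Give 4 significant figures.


Step 1: Numerator = 2*kB*T = 2*1.381e-23*2828.4 = 7.812e-20
Step 2: Ratio = 7.812e-20 / 8.579e-26 = 9.106e+05
Step 3: v_p = sqrt(9.106e+05) = 954.3 m/s

954.3


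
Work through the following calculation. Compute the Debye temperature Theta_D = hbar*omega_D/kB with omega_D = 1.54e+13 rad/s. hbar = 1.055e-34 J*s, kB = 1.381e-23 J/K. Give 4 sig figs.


Step 1: hbar*omega_D = 1.055e-34 * 1.54e+13 = 1.625e-21 J
Step 2: Theta_D = 1.625e-21 / 1.381e-23
Step 3: Theta_D = 117.6 K

117.6


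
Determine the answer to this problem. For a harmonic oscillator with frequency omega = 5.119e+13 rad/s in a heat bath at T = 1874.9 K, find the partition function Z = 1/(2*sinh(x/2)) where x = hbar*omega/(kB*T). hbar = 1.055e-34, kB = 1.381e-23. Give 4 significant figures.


Step 1: Compute x = hbar*omega/(kB*T) = 1.055e-34*5.119e+13/(1.381e-23*1874.9) = 0.2086
Step 2: x/2 = 0.1043
Step 3: sinh(x/2) = 0.1045
Step 4: Z = 1/(2*0.1045) = 4.786

4.786


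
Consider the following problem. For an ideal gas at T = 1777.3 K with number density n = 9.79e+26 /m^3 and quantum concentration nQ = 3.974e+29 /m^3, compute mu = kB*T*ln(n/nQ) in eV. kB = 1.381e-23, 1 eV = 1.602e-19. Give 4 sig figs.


Step 1: n/nQ = 9.79e+26/3.974e+29 = 0.002464
Step 2: ln(n/nQ) = -6.006
Step 3: mu = kB*T*ln(n/nQ) = 2.454e-20*-6.006 = -1.474e-19 J
Step 4: Convert to eV: -1.474e-19/1.602e-19 = -0.9202 eV

-0.9202


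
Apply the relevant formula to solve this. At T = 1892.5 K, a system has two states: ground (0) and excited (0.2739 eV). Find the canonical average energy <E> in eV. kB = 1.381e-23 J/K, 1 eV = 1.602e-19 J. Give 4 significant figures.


Step 1: beta*E = 0.2739*1.602e-19/(1.381e-23*1892.5) = 1.679
Step 2: exp(-beta*E) = 0.1866
Step 3: <E> = 0.2739*0.1866/(1+0.1866) = 0.04307 eV

0.04307


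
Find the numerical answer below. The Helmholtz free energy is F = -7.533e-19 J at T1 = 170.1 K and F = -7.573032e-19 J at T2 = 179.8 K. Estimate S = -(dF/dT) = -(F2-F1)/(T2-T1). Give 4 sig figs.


Step 1: dF = F2 - F1 = -7.573032e-19 - (-7.533e-19) = -4.0032e-21 J
Step 2: dT = T2 - T1 = 179.8 - 170.1 = 9.7 K
Step 3: S = -dF/dT = -(-4.0032e-21)/9.7 = 4.127e-22 J/K

4.127e-22


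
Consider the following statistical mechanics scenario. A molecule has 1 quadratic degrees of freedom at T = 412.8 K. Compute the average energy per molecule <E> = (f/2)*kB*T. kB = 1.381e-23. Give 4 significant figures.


Step 1: f/2 = 1/2 = 0.5
Step 2: kB*T = 1.381e-23 * 412.8 = 5.701e-21
Step 3: <E> = 0.5 * 5.701e-21 = 2.85e-21 J

2.85e-21


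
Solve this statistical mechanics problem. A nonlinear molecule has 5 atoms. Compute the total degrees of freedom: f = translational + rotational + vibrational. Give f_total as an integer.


Step 1: Translational DOF = 3
Step 2: Rotational DOF (nonlinear) = 3
Step 3: Vibrational DOF = 3*5 - 6 = 9
Step 4: Total = 3 + 3 + 9 = 15

15


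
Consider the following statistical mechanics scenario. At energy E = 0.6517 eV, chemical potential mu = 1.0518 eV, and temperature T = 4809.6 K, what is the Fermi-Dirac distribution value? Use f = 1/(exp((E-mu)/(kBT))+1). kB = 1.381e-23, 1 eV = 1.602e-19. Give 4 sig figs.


Step 1: (E - mu) = 0.6517 - 1.0518 = -0.4001 eV
Step 2: Convert: (E-mu)*eV = -6.41e-20 J
Step 3: x = (E-mu)*eV/(kB*T) = -0.965
Step 4: f = 1/(exp(-0.965)+1) = 0.7241

0.7241


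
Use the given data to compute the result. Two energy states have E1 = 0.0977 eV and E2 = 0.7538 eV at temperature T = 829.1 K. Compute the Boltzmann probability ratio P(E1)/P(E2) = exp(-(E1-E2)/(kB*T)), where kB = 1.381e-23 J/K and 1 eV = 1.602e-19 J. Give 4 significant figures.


Step 1: Compute energy difference dE = E1 - E2 = 0.0977 - 0.7538 = -0.6561 eV
Step 2: Convert to Joules: dE_J = -0.6561 * 1.602e-19 = -1.051e-19 J
Step 3: Compute exponent = -dE_J / (kB * T) = -(-1.051e-19) / (1.381e-23 * 829.1) = 9.18
Step 4: P(E1)/P(E2) = exp(9.18) = 9699

9699


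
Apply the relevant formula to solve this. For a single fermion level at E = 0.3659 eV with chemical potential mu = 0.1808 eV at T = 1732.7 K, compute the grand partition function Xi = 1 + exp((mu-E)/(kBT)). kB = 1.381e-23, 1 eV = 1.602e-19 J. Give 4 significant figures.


Step 1: (mu - E) = 0.1808 - 0.3659 = -0.1851 eV
Step 2: x = (mu-E)*eV/(kB*T) = -0.1851*1.602e-19/(1.381e-23*1732.7) = -1.239
Step 3: exp(x) = 0.2896
Step 4: Xi = 1 + 0.2896 = 1.29

1.29


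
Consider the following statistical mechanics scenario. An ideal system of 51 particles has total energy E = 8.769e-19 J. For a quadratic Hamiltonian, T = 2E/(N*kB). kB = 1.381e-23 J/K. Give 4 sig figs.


Step 1: Numerator = 2*E = 2*8.769e-19 = 1.754e-18 J
Step 2: Denominator = N*kB = 51*1.381e-23 = 7.043e-22
Step 3: T = 1.754e-18 / 7.043e-22 = 2490 K

2490


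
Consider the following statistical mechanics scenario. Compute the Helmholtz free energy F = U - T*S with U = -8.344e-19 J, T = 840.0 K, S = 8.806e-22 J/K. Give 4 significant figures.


Step 1: T*S = 840.0 * 8.806e-22 = 7.397e-19 J
Step 2: F = U - T*S = -8.344e-19 - 7.397e-19
Step 3: F = -1.574e-18 J

-1.574e-18


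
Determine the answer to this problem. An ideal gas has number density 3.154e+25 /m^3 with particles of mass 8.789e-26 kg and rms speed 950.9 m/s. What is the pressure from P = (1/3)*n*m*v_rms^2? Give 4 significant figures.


Step 1: v_rms^2 = 950.9^2 = 9.042e+05
Step 2: n*m = 3.154e+25*8.789e-26 = 2.772
Step 3: P = (1/3)*2.772*9.042e+05 = 8.355e+05 Pa

8.355e+05


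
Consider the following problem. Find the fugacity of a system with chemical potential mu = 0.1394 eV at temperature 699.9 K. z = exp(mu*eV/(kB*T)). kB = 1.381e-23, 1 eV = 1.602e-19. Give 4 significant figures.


Step 1: Convert mu to Joules: 0.1394*1.602e-19 = 2.233e-20 J
Step 2: kB*T = 1.381e-23*699.9 = 9.666e-21 J
Step 3: mu/(kB*T) = 2.31
Step 4: z = exp(2.31) = 10.08

10.08


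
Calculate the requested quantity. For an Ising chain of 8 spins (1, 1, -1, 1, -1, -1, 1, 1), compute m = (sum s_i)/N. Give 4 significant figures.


Step 1: Count up spins (+1): 5, down spins (-1): 3
Step 2: Total magnetization M = 5 - 3 = 2
Step 3: m = M/N = 2/8 = 0.25

0.25


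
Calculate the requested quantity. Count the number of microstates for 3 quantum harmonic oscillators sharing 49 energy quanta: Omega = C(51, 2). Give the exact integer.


Step 1: Use binomial coefficient C(51, 2)
Step 2: Numerator = 51! / 49!
Step 3: Denominator = 2!
Step 4: Omega = 1275

1275


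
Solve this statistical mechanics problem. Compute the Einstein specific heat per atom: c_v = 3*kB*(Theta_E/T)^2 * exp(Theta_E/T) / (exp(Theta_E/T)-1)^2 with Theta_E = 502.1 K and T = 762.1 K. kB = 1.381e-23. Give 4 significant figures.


Step 1: x = Theta_E/T = 502.1/762.1 = 0.6588
Step 2: x^2 = 0.4341
Step 3: exp(x) = 1.933
Step 4: c_v = 3*1.381e-23*0.4341*1.933/(1.933-1)^2 = 3.996e-23

3.996e-23


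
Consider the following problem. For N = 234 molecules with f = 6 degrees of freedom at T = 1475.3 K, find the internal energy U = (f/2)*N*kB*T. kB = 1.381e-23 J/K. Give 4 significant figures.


Step 1: f/2 = 6/2 = 3.0
Step 2: N*kB*T = 234*1.381e-23*1475.3 = 4.767e-18
Step 3: U = 3.0 * 4.767e-18 = 1.43e-17 J

1.43e-17


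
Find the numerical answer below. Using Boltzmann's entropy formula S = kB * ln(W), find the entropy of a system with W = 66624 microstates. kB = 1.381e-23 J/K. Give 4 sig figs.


Step 1: ln(W) = ln(66624) = 11.11
Step 2: S = kB * ln(W) = 1.381e-23 * 11.11
Step 3: S = 1.534e-22 J/K

1.534e-22


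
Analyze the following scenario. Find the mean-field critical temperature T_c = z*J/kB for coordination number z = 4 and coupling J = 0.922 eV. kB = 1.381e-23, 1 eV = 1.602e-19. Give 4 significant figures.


Step 1: z*J = 4*0.922 = 3.688 eV
Step 2: Convert to Joules: 3.688*1.602e-19 = 5.908e-19 J
Step 3: T_c = 5.908e-19 / 1.381e-23 = 4.278e+04 K

4.278e+04


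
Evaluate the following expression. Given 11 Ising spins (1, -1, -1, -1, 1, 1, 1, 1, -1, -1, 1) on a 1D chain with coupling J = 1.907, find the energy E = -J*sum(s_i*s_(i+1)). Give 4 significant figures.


Step 1: Nearest-neighbor products: -1, 1, 1, -1, 1, 1, 1, -1, 1, -1
Step 2: Sum of products = 2
Step 3: E = -1.907 * 2 = -3.814

-3.814


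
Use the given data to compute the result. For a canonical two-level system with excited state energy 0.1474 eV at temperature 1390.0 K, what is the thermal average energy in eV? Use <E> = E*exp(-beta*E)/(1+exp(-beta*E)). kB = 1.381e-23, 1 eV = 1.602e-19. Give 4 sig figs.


Step 1: beta*E = 0.1474*1.602e-19/(1.381e-23*1390.0) = 1.23
Step 2: exp(-beta*E) = 0.2923
Step 3: <E> = 0.1474*0.2923/(1+0.2923) = 0.03334 eV

0.03334


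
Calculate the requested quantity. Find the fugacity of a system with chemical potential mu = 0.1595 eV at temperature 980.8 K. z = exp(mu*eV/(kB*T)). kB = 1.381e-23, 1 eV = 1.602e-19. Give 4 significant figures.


Step 1: Convert mu to Joules: 0.1595*1.602e-19 = 2.555e-20 J
Step 2: kB*T = 1.381e-23*980.8 = 1.354e-20 J
Step 3: mu/(kB*T) = 1.886
Step 4: z = exp(1.886) = 6.596

6.596


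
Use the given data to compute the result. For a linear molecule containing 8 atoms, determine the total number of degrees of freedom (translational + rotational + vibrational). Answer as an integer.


Step 1: Translational DOF = 3
Step 2: Rotational DOF (linear) = 2
Step 3: Vibrational DOF = 3*8 - 5 = 19
Step 4: Total = 3 + 2 + 19 = 24

24


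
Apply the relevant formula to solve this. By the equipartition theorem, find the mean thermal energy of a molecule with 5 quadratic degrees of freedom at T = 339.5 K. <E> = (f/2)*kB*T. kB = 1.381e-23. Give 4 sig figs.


Step 1: f/2 = 5/2 = 2.5
Step 2: kB*T = 1.381e-23 * 339.5 = 4.688e-21
Step 3: <E> = 2.5 * 4.688e-21 = 1.172e-20 J

1.172e-20


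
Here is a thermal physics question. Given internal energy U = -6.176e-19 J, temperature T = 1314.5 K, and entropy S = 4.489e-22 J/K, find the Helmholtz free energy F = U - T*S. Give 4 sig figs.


Step 1: T*S = 1314.5 * 4.489e-22 = 5.901e-19 J
Step 2: F = U - T*S = -6.176e-19 - 5.901e-19
Step 3: F = -1.208e-18 J

-1.208e-18


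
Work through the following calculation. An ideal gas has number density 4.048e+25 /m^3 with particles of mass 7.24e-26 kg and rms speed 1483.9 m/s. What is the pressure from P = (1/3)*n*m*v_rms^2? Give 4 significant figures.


Step 1: v_rms^2 = 1483.9^2 = 2.202e+06
Step 2: n*m = 4.048e+25*7.24e-26 = 2.931
Step 3: P = (1/3)*2.931*2.202e+06 = 2.151e+06 Pa

2.151e+06


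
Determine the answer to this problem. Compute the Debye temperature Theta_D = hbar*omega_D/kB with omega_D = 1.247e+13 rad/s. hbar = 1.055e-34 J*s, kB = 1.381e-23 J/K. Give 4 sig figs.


Step 1: hbar*omega_D = 1.055e-34 * 1.247e+13 = 1.316e-21 J
Step 2: Theta_D = 1.316e-21 / 1.381e-23
Step 3: Theta_D = 95.26 K

95.26


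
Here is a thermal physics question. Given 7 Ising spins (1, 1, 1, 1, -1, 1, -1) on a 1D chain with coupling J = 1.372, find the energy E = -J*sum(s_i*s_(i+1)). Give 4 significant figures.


Step 1: Nearest-neighbor products: 1, 1, 1, -1, -1, -1
Step 2: Sum of products = 0
Step 3: E = -1.372 * 0 = 0

0


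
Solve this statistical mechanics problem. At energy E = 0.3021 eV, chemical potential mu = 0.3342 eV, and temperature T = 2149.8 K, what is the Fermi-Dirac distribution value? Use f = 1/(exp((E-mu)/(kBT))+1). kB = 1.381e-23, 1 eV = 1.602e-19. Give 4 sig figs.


Step 1: (E - mu) = 0.3021 - 0.3342 = -0.0321 eV
Step 2: Convert: (E-mu)*eV = -5.142e-21 J
Step 3: x = (E-mu)*eV/(kB*T) = -0.1732
Step 4: f = 1/(exp(-0.1732)+1) = 0.5432

0.5432


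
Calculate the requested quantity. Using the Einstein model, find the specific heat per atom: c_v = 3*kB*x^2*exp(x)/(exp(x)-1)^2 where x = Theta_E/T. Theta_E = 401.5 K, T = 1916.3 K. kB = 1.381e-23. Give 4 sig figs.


Step 1: x = Theta_E/T = 401.5/1916.3 = 0.2095
Step 2: x^2 = 0.0439
Step 3: exp(x) = 1.233
Step 4: c_v = 3*1.381e-23*0.0439*1.233/(1.233-1)^2 = 4.128e-23

4.128e-23


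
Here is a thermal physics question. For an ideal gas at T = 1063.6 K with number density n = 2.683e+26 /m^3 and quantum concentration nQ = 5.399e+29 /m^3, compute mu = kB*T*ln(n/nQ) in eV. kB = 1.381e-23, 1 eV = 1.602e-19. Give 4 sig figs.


Step 1: n/nQ = 2.683e+26/5.399e+29 = 0.0004969
Step 2: ln(n/nQ) = -7.607
Step 3: mu = kB*T*ln(n/nQ) = 1.469e-20*-7.607 = -1.117e-19 J
Step 4: Convert to eV: -1.117e-19/1.602e-19 = -0.6975 eV

-0.6975


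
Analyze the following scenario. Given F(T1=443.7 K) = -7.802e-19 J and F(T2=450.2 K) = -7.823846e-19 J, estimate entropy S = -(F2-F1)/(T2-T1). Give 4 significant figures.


Step 1: dF = F2 - F1 = -7.823846e-19 - (-7.802e-19) = -2.1846e-21 J
Step 2: dT = T2 - T1 = 450.2 - 443.7 = 6.5 K
Step 3: S = -dF/dT = -(-2.1846e-21)/6.5 = 3.361e-22 J/K

3.361e-22


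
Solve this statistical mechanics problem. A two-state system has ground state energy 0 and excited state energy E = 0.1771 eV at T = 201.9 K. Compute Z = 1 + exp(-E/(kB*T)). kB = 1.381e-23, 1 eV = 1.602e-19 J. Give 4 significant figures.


Step 1: Compute beta*E = E*eV/(kB*T) = 0.1771*1.602e-19/(1.381e-23*201.9) = 10.18
Step 2: exp(-beta*E) = exp(-10.18) = 3.81e-05
Step 3: Z = 1 + 3.81e-05 = 1

1


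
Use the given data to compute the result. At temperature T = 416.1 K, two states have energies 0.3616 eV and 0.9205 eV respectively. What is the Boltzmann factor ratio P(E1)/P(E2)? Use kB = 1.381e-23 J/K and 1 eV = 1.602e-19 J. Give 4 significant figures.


Step 1: Compute energy difference dE = E1 - E2 = 0.3616 - 0.9205 = -0.5589 eV
Step 2: Convert to Joules: dE_J = -0.5589 * 1.602e-19 = -8.954e-20 J
Step 3: Compute exponent = -dE_J / (kB * T) = -(-8.954e-20) / (1.381e-23 * 416.1) = 15.58
Step 4: P(E1)/P(E2) = exp(15.58) = 5.847e+06

5.847e+06


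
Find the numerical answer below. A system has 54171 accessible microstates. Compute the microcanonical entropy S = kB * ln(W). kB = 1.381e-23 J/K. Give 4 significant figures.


Step 1: ln(W) = ln(54171) = 10.9
Step 2: S = kB * ln(W) = 1.381e-23 * 10.9
Step 3: S = 1.505e-22 J/K

1.505e-22


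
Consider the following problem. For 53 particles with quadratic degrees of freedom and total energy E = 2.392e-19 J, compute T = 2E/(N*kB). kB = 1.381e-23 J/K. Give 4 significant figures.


Step 1: Numerator = 2*E = 2*2.392e-19 = 4.784e-19 J
Step 2: Denominator = N*kB = 53*1.381e-23 = 7.319e-22
Step 3: T = 4.784e-19 / 7.319e-22 = 653.6 K

653.6


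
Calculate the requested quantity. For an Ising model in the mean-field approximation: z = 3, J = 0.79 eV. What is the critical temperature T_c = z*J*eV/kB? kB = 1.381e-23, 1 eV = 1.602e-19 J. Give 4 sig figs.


Step 1: z*J = 3*0.79 = 2.37 eV
Step 2: Convert to Joules: 2.37*1.602e-19 = 3.797e-19 J
Step 3: T_c = 3.797e-19 / 1.381e-23 = 2.749e+04 K

2.749e+04


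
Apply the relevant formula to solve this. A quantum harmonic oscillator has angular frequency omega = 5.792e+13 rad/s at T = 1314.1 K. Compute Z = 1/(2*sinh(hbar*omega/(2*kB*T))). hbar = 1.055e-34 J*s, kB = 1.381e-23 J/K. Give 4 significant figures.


Step 1: Compute x = hbar*omega/(kB*T) = 1.055e-34*5.792e+13/(1.381e-23*1314.1) = 0.3367
Step 2: x/2 = 0.1684
Step 3: sinh(x/2) = 0.1692
Step 4: Z = 1/(2*0.1692) = 2.956

2.956


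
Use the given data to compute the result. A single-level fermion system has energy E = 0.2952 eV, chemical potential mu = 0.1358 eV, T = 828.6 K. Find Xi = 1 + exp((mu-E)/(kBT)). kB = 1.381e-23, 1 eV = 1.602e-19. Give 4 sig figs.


Step 1: (mu - E) = 0.1358 - 0.2952 = -0.1594 eV
Step 2: x = (mu-E)*eV/(kB*T) = -0.1594*1.602e-19/(1.381e-23*828.6) = -2.232
Step 3: exp(x) = 0.1074
Step 4: Xi = 1 + 0.1074 = 1.107

1.107


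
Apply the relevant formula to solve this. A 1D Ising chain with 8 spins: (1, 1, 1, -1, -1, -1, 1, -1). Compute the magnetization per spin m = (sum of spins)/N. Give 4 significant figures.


Step 1: Count up spins (+1): 4, down spins (-1): 4
Step 2: Total magnetization M = 4 - 4 = 0
Step 3: m = M/N = 0/8 = 0

0


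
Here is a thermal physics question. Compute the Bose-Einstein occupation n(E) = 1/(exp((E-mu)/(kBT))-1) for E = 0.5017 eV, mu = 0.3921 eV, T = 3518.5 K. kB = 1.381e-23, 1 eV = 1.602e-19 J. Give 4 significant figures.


Step 1: (E - mu) = 0.1096 eV
Step 2: x = (E-mu)*eV/(kB*T) = 0.1096*1.602e-19/(1.381e-23*3518.5) = 0.3613
Step 3: exp(x) = 1.435
Step 4: n = 1/(exp(x)-1) = 2.297

2.297


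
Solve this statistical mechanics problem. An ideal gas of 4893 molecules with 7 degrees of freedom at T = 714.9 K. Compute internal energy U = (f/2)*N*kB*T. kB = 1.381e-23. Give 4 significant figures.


Step 1: f/2 = 7/2 = 3.5
Step 2: N*kB*T = 4893*1.381e-23*714.9 = 4.831e-17
Step 3: U = 3.5 * 4.831e-17 = 1.691e-16 J

1.691e-16


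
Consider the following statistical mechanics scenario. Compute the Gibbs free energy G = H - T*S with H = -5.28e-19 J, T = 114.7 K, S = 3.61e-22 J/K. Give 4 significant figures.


Step 1: T*S = 114.7 * 3.61e-22 = 4.141e-20 J
Step 2: G = H - T*S = -5.28e-19 - 4.141e-20
Step 3: G = -5.694e-19 J

-5.694e-19


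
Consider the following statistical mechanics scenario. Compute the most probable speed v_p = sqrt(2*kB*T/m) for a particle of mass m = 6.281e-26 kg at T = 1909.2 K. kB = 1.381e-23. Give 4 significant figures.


Step 1: Numerator = 2*kB*T = 2*1.381e-23*1909.2 = 5.273e-20
Step 2: Ratio = 5.273e-20 / 6.281e-26 = 8.395e+05
Step 3: v_p = sqrt(8.395e+05) = 916.3 m/s

916.3


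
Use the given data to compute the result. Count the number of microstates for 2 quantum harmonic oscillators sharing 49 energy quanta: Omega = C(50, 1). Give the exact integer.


Step 1: Use binomial coefficient C(50, 1)
Step 2: Numerator = 50! / 49!
Step 3: Denominator = 1!
Step 4: Omega = 50

50


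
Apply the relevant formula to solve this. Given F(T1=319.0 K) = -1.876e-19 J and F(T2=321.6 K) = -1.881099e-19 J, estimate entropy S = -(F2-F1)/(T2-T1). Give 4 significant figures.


Step 1: dF = F2 - F1 = -1.881099e-19 - (-1.876e-19) = -5.099e-22 J
Step 2: dT = T2 - T1 = 321.6 - 319.0 = 2.6 K
Step 3: S = -dF/dT = -(-5.099e-22)/2.6 = 1.961e-22 J/K

1.961e-22


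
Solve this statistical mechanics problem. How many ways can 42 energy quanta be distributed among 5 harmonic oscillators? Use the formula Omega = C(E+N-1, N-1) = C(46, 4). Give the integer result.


Step 1: Use binomial coefficient C(46, 4)
Step 2: Numerator = 46! / 42!
Step 3: Denominator = 4!
Step 4: Omega = 163185

163185


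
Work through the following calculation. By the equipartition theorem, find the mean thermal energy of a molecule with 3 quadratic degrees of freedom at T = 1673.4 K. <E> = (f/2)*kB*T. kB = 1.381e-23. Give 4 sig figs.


Step 1: f/2 = 3/2 = 1.5
Step 2: kB*T = 1.381e-23 * 1673.4 = 2.311e-20
Step 3: <E> = 1.5 * 2.311e-20 = 3.466e-20 J

3.466e-20


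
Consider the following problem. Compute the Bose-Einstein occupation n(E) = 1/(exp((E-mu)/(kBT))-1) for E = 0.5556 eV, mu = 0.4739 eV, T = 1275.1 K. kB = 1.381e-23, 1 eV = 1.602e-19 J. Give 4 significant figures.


Step 1: (E - mu) = 0.0817 eV
Step 2: x = (E-mu)*eV/(kB*T) = 0.0817*1.602e-19/(1.381e-23*1275.1) = 0.7433
Step 3: exp(x) = 2.103
Step 4: n = 1/(exp(x)-1) = 0.9068

0.9068


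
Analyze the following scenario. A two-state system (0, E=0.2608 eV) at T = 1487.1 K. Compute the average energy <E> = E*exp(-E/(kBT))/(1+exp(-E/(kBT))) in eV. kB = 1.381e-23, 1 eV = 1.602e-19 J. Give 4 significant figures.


Step 1: beta*E = 0.2608*1.602e-19/(1.381e-23*1487.1) = 2.034
Step 2: exp(-beta*E) = 0.1308
Step 3: <E> = 0.2608*0.1308/(1+0.1308) = 0.03016 eV

0.03016


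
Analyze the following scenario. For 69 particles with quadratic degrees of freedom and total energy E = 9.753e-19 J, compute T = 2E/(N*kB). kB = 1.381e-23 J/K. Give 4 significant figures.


Step 1: Numerator = 2*E = 2*9.753e-19 = 1.951e-18 J
Step 2: Denominator = N*kB = 69*1.381e-23 = 9.529e-22
Step 3: T = 1.951e-18 / 9.529e-22 = 2047 K

2047


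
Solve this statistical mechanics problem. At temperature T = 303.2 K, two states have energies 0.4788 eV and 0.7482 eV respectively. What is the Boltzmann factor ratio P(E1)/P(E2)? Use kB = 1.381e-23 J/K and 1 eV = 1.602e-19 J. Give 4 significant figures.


Step 1: Compute energy difference dE = E1 - E2 = 0.4788 - 0.7482 = -0.2694 eV
Step 2: Convert to Joules: dE_J = -0.2694 * 1.602e-19 = -4.316e-20 J
Step 3: Compute exponent = -dE_J / (kB * T) = -(-4.316e-20) / (1.381e-23 * 303.2) = 10.31
Step 4: P(E1)/P(E2) = exp(10.31) = 2.994e+04

2.994e+04


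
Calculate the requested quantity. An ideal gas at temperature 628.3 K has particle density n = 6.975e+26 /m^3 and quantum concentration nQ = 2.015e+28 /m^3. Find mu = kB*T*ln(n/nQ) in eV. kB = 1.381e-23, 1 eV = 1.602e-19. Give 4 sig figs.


Step 1: n/nQ = 6.975e+26/2.015e+28 = 0.03462
Step 2: ln(n/nQ) = -3.363
Step 3: mu = kB*T*ln(n/nQ) = 8.677e-21*-3.363 = -2.918e-20 J
Step 4: Convert to eV: -2.918e-20/1.602e-19 = -0.1822 eV

-0.1822


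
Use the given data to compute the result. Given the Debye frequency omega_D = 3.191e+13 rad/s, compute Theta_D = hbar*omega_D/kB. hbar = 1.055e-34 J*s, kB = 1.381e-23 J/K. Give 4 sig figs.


Step 1: hbar*omega_D = 1.055e-34 * 3.191e+13 = 3.367e-21 J
Step 2: Theta_D = 3.367e-21 / 1.381e-23
Step 3: Theta_D = 243.8 K

243.8


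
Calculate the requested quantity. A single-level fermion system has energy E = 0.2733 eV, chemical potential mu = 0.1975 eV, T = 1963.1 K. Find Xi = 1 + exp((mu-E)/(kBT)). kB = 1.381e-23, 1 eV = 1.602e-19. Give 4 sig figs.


Step 1: (mu - E) = 0.1975 - 0.2733 = -0.0758 eV
Step 2: x = (mu-E)*eV/(kB*T) = -0.0758*1.602e-19/(1.381e-23*1963.1) = -0.4479
Step 3: exp(x) = 0.639
Step 4: Xi = 1 + 0.639 = 1.639

1.639


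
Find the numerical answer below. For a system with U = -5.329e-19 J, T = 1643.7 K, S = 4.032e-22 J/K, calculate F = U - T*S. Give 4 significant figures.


Step 1: T*S = 1643.7 * 4.032e-22 = 6.627e-19 J
Step 2: F = U - T*S = -5.329e-19 - 6.627e-19
Step 3: F = -1.196e-18 J

-1.196e-18


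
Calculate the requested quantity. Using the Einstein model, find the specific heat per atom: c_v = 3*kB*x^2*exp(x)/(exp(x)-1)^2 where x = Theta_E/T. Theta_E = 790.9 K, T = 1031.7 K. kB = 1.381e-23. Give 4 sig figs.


Step 1: x = Theta_E/T = 790.9/1031.7 = 0.7666
Step 2: x^2 = 0.5877
Step 3: exp(x) = 2.152
Step 4: c_v = 3*1.381e-23*0.5877*2.152/(2.152-1)^2 = 3.946e-23

3.946e-23


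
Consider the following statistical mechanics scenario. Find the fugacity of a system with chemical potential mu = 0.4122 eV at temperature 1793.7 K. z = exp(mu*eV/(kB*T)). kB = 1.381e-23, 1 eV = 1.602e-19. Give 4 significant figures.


Step 1: Convert mu to Joules: 0.4122*1.602e-19 = 6.603e-20 J
Step 2: kB*T = 1.381e-23*1793.7 = 2.477e-20 J
Step 3: mu/(kB*T) = 2.666
Step 4: z = exp(2.666) = 14.38

14.38


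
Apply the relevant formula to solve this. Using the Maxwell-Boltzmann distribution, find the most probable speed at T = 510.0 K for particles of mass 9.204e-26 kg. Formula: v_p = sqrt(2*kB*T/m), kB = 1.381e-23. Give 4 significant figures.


Step 1: Numerator = 2*kB*T = 2*1.381e-23*510.0 = 1.409e-20
Step 2: Ratio = 1.409e-20 / 9.204e-26 = 1.53e+05
Step 3: v_p = sqrt(1.53e+05) = 391.2 m/s

391.2


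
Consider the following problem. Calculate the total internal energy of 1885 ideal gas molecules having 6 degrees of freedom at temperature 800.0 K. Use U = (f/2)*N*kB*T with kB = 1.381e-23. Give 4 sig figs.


Step 1: f/2 = 6/2 = 3.0
Step 2: N*kB*T = 1885*1.381e-23*800.0 = 2.083e-17
Step 3: U = 3.0 * 2.083e-17 = 6.248e-17 J

6.248e-17


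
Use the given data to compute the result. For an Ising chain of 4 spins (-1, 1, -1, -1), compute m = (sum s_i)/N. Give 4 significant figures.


Step 1: Count up spins (+1): 1, down spins (-1): 3
Step 2: Total magnetization M = 1 - 3 = -2
Step 3: m = M/N = -2/4 = -0.5

-0.5


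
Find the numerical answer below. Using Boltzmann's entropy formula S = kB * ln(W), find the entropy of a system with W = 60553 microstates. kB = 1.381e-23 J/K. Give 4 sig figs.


Step 1: ln(W) = ln(60553) = 11.01
Step 2: S = kB * ln(W) = 1.381e-23 * 11.01
Step 3: S = 1.521e-22 J/K

1.521e-22


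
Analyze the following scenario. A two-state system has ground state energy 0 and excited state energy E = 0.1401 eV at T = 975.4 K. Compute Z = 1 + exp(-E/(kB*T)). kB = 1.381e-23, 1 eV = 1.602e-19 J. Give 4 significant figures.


Step 1: Compute beta*E = E*eV/(kB*T) = 0.1401*1.602e-19/(1.381e-23*975.4) = 1.666
Step 2: exp(-beta*E) = exp(-1.666) = 0.189
Step 3: Z = 1 + 0.189 = 1.189

1.189


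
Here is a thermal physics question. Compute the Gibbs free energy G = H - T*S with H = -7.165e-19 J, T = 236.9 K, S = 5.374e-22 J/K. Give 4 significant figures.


Step 1: T*S = 236.9 * 5.374e-22 = 1.273e-19 J
Step 2: G = H - T*S = -7.165e-19 - 1.273e-19
Step 3: G = -8.438e-19 J

-8.438e-19


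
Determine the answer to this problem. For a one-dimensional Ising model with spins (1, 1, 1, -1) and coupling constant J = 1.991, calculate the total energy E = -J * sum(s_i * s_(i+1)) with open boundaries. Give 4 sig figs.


Step 1: Nearest-neighbor products: 1, 1, -1
Step 2: Sum of products = 1
Step 3: E = -1.991 * 1 = -1.991

-1.991


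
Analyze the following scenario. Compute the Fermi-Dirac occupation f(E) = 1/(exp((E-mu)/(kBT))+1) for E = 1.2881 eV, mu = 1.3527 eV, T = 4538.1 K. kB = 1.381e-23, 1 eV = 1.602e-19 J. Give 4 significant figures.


Step 1: (E - mu) = 1.2881 - 1.3527 = -0.0646 eV
Step 2: Convert: (E-mu)*eV = -1.035e-20 J
Step 3: x = (E-mu)*eV/(kB*T) = -0.1651
Step 4: f = 1/(exp(-0.1651)+1) = 0.5412

0.5412


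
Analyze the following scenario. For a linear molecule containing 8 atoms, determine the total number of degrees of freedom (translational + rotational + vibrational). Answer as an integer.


Step 1: Translational DOF = 3
Step 2: Rotational DOF (linear) = 2
Step 3: Vibrational DOF = 3*8 - 5 = 19
Step 4: Total = 3 + 2 + 19 = 24

24
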